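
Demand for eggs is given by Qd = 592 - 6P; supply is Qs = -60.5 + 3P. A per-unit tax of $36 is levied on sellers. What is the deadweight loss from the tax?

Deadweight loss = 1296

Pre-tax equilibrium: P* = 72.5, Q* = 157.
Tax on sellers shifts supply to Qs = -60.5 + 3(P − 36) = -168.5 + 3P.
592 - 6P = -168.5 + 3P gives buyer price Pb = 84.5; sellers receive Ps = 84.5 − 36 = 48.5.
New quantity: Q = 592 − 6(84.5) = 85.
DWL = ½ × 36 × (157 − 85) = 1296.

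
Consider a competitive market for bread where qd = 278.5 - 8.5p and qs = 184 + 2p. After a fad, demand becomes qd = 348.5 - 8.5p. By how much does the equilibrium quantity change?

Δq = 40/3

Original equilibrium: p* = 9, q* = 202.
New equilibrium: 348.5 - 8.5p = 184 + 2p, so 164.5 = 10.5p and p' = 47/3; q' = 348.5 − 8.5(47/3) = 646/3.
Change in quantity: 646/3 − 202 = 40/3.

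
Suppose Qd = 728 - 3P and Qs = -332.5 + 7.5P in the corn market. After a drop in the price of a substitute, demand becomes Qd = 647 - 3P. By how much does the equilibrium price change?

ΔP = -54/7

Original equilibrium: P* = 101, Q* = 425.
New equilibrium: 647 - 3P = -332.5 + 7.5P, so 979.5 = 10.5P and P' = 653/7; Q' = 647 − 3(653/7) = 2570/7.
Change in price: 653/7 − 101 = -54/7.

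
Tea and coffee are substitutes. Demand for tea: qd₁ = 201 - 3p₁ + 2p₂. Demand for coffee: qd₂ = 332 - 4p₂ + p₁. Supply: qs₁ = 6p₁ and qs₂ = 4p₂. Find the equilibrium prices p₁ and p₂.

Market 1: 201 - 3p₁ + 2p₂ = 6p₁ → 9p₁ - 2p₂ = 201.
Market 2: 8p₂ - p₁ = 332.
Eliminating p₂: 8×(1) + 2×(2) gives 70p₁ = 2272, so p₁ = 1136/35.
Back-substitute into (2): p₂ = (332 + 1×1136/35) / 8 = 3189/70.

p₁ = 1136/35, p₂ = 3189/70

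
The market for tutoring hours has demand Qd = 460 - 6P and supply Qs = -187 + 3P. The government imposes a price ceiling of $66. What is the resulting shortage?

Equilibrium price would be P* = 647/9, so the ceiling at 66 binds.
At P = 66: Qd = 460 − 6(66) = 64, Qs = -187 + 3(66) = 11.
Shortage = 64 − 11 = 53.

Shortage = 53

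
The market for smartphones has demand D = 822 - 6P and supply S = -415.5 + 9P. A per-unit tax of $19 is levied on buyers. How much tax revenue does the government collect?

Pre-tax equilibrium: P* = 82.5, Q* = 327.
Tax on buyers shifts demand to D = 822 − 6(P + 19) = 708 - 6P.
708 - 6P = -415.5 + 9P gives seller price Ps = 74.9; buyers pay Pb = 74.9 + 19 = 93.9.
New quantity: Q = 822 − 6(93.9) = 258.6.
Revenue = 19 × 258.6 = 4913.4.

Tax revenue = 4913.4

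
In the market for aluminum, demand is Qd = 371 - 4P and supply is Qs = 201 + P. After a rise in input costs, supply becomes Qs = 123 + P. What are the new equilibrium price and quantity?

Original equilibrium: P* = 34, Q* = 235.
New equilibrium: 371 - 4P = 123 + P, so 248 = 5P and P' = 49.6; Q' = 371 − 4(49.6) = 172.6.

P' = 49.6, Q' = 172.6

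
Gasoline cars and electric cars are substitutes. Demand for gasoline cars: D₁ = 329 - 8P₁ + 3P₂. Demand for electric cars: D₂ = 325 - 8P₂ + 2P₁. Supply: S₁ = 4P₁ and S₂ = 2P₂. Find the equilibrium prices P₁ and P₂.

Market 1: 329 - 8P₁ + 3P₂ = 4P₁ → 12P₁ - 3P₂ = 329.
Market 2: 10P₂ - 2P₁ = 325.
Eliminating P₂: 10×(1) + 3×(2) gives 114P₁ = 4265, so P₁ = 4265/114.
Back-substitute into (2): P₂ = (325 + 2×4265/114) / 10 = 2279/57.

P₁ = 4265/114, P₂ = 2279/57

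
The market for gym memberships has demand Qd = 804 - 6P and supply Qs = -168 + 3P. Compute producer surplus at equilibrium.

Equilibrium: 804 - 6P = -168 + 3P gives P* = 108, Q* = 156.
Supply starts at P = 56 (where Qs = 0).
PS = ½(108 − 56)(156) = 4056.

Producer surplus = 4056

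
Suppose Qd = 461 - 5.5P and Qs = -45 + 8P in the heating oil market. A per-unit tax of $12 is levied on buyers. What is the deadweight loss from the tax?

Pre-tax equilibrium: P* = 1012/27, Q* = 6881/27.
Tax on buyers shifts demand to Qd = 461 − 5.5(P + 12) = 395 - 5.5P.
395 - 5.5P = -45 + 8P gives seller price Ps = 880/27; buyers pay Pb = 880/27 + 12 = 1204/27.
New quantity: Q = 461 − 5.5(1204/27) = 5825/27.
DWL = ½ × 12 × (6881/27 − 5825/27) = 704/3.

Deadweight loss = 704/3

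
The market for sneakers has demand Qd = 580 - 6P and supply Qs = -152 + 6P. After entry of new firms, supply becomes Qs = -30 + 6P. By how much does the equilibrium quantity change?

ΔQ = 61

Original equilibrium: P* = 61, Q* = 214.
New equilibrium: 580 - 6P = -30 + 6P, so 610 = 12P and P' = 305/6; Q' = 580 − 6(305/6) = 275.
Change in quantity: 275 − 214 = 61.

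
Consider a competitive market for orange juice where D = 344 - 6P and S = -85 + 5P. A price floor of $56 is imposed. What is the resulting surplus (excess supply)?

Equilibrium price would be P* = 39, so the floor at 56 binds.
At P = 56: D = 8, S = 195.
Surplus = 195 − 8 = 187.

Surplus = 187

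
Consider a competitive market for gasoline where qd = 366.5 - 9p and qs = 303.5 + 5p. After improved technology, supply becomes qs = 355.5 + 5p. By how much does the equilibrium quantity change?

Original equilibrium: p* = 4.5, q* = 326.
New equilibrium: 366.5 - 9p = 355.5 + 5p, so 11 = 14p and p' = 11/14; q' = 366.5 − 9(11/14) = 2516/7.
Change in quantity: 2516/7 − 326 = 234/7.

Δq = 234/7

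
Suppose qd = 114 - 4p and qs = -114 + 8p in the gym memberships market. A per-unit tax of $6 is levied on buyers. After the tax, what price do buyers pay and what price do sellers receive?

Pre-tax equilibrium: p* = 19, q* = 38.
Tax on buyers shifts demand to qd = 114 − 4(p + 6) = 90 - 4p.
90 - 4p = -114 + 8p gives seller price ps = 17; buyers pay pb = 17 + 6 = 23.
New quantity: q = 114 − 4(23) = 22.

Buyers pay $23, sellers receive $17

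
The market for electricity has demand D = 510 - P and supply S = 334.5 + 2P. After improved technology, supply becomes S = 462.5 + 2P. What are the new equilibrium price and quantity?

Original equilibrium: P* = 58.5, Q* = 451.5.
New equilibrium: 510 - P = 462.5 + 2P, so 47.5 = 3P and P' = 95/6; Q' = 510 − 1(95/6) = 2965/6.

P' = 95/6, Q' = 2965/6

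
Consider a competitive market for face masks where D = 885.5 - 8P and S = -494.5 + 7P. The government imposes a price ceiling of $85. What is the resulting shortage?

Shortage = 105

Equilibrium price would be P* = 92, so the ceiling at 85 binds.
At P = 85: D = 885.5 − 8(85) = 205.5, S = -494.5 + 7(85) = 100.5.
Shortage = 205.5 − 100.5 = 105.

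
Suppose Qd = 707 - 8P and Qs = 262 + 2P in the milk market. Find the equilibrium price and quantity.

P* = 44.5, Q* = 351

Set Qd = Qs: 707 - 8P = 262 + 2P.
445 = 10P, so P* = 44.5.
Q* = 707 − 8(44.5) = 351.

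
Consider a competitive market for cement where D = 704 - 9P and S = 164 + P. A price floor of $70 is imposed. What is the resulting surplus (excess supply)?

Surplus = 160

Equilibrium price would be P* = 54, so the floor at 70 binds.
At P = 70: D = 74, S = 234.
Surplus = 234 − 74 = 160.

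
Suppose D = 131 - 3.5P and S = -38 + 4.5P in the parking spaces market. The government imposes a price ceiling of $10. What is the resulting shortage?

Shortage = 89

Equilibrium price would be P* = 21.125, so the ceiling at 10 binds.
At P = 10: D = 131 − 3.5(10) = 96, S = -38 + 4.5(10) = 7.
Shortage = 96 − 7 = 89.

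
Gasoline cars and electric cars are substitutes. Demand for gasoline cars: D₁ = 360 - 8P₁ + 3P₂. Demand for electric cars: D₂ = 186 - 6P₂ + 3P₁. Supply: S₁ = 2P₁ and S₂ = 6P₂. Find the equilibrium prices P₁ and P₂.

P₁ = 1626/37, P₂ = 980/37

Market 1: 360 - 8P₁ + 3P₂ = 2P₁ → 10P₁ - 3P₂ = 360.
Market 2: 12P₂ - 3P₁ = 186.
Eliminating P₂: 12×(1) + 3×(2) gives 111P₁ = 4878, so P₁ = 1626/37.
Back-substitute into (2): P₂ = (186 + 3×1626/37) / 12 = 980/37.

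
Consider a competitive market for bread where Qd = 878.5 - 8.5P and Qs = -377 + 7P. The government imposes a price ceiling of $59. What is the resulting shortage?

Equilibrium price would be P* = 81, so the ceiling at 59 binds.
At P = 59: Qd = 878.5 − 8.5(59) = 377, Qs = -377 + 7(59) = 36.
Shortage = 377 − 36 = 341.

Shortage = 341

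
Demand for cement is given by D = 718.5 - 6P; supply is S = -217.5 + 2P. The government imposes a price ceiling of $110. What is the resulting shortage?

Shortage = 56

Equilibrium price would be P* = 117, so the ceiling at 110 binds.
At P = 110: D = 718.5 − 6(110) = 58.5, S = -217.5 + 2(110) = 2.5.
Shortage = 58.5 − 2.5 = 56.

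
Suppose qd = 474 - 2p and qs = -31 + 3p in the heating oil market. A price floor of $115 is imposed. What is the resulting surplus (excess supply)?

Surplus = 70

Equilibrium price would be p* = 101, so the floor at 115 binds.
At p = 115: qd = 244, qs = 314.
Surplus = 314 − 244 = 70.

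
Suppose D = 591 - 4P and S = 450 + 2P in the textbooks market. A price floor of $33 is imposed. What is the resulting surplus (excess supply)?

Equilibrium price would be P* = 23.5, so the floor at 33 binds.
At P = 33: D = 459, S = 516.
Surplus = 516 − 459 = 57.

Surplus = 57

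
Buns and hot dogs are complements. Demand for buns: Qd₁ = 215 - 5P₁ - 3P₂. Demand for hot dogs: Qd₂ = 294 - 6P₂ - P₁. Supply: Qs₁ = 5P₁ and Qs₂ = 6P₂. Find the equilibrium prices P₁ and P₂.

Market 1: 215 - 5P₁ - 3P₂ = 5P₁ → 10P₁ + 3P₂ = 215.
Market 2: 12P₂ + P₁ = 294.
Eliminating P₂: 12×(1) − 3×(2) gives 117P₁ = 1698, so P₁ = 566/39.
Back-substitute into (2): P₂ = (294 − 1×566/39) / 12 = 2725/117.

P₁ = 566/39, P₂ = 2725/117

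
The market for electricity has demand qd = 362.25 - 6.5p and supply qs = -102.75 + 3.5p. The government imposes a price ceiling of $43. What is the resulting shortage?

Shortage = 35

Equilibrium price would be p* = 46.5, so the ceiling at 43 binds.
At p = 43: qd = 362.25 − 6.5(43) = 82.75, qs = -102.75 + 3.5(43) = 47.75.
Shortage = 82.75 − 47.75 = 35.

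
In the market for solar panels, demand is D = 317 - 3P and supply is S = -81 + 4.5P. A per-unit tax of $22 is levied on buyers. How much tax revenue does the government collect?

Tax revenue = 2600.4

Pre-tax equilibrium: P* = 796/15, Q* = 157.8.
Tax on buyers shifts demand to D = 317 − 3(P + 22) = 251 - 3P.
251 - 3P = -81 + 4.5P gives seller price Ps = 664/15; buyers pay Pb = 664/15 + 22 = 994/15.
New quantity: Q = 317 − 3(994/15) = 118.2.
Revenue = 22 × 118.2 = 2600.4.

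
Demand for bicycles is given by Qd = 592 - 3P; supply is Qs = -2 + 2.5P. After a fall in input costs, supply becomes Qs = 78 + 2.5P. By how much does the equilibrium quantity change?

ΔQ = 480/11

Original equilibrium: P* = 108, Q* = 268.
New equilibrium: 592 - 3P = 78 + 2.5P, so 514 = 5.5P and P' = 1028/11; Q' = 592 − 3(1028/11) = 3428/11.
Change in quantity: 3428/11 − 268 = 480/11.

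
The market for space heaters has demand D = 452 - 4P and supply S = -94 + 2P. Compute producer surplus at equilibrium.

Producer surplus = 1936

Equilibrium: 452 - 4P = -94 + 2P gives P* = 91, Q* = 88.
Supply starts at P = 47 (where S = 0).
PS = ½(91 − 47)(88) = 1936.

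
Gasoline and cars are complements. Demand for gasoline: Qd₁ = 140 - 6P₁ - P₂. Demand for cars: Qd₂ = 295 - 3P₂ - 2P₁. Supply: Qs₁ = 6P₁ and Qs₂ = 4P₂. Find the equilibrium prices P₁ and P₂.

Market 1: 140 - 6P₁ - P₂ = 6P₁ → 12P₁ + P₂ = 140.
Market 2: 7P₂ + 2P₁ = 295.
Eliminating P₂: 7×(1) − 1×(2) gives 82P₁ = 685, so P₁ = 685/82.
Back-substitute into (2): P₂ = (295 − 2×685/82) / 7 = 1630/41.

P₁ = 685/82, P₂ = 1630/41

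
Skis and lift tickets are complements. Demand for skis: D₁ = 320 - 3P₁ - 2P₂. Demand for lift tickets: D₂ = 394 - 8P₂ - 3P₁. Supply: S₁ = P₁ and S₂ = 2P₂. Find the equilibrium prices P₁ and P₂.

P₁ = 1206/17, P₂ = 308/17

Market 1: 320 - 3P₁ - 2P₂ = P₁ → 4P₁ + 2P₂ = 320.
Market 2: 10P₂ + 3P₁ = 394.
Eliminating P₂: 10×(1) − 2×(2) gives 34P₁ = 2412, so P₁ = 1206/17.
Back-substitute into (2): P₂ = (394 − 3×1206/17) / 10 = 308/17.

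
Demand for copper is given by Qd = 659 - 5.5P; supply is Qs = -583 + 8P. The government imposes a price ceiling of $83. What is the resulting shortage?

Shortage = 121.5

Equilibrium price would be P* = 92, so the ceiling at 83 binds.
At P = 83: Qd = 659 − 5.5(83) = 202.5, Qs = -583 + 8(83) = 81.
Shortage = 202.5 − 81 = 121.5.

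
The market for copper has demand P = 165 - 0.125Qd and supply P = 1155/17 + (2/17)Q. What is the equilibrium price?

Set the two price expressions equal: 165 - 0.125Q = 1155/17 + (2/17)Q.
1650/17 = (33/136)Q, so Q* = 400.
P* = 165 − (0.125)(400) = 115.

P* = 115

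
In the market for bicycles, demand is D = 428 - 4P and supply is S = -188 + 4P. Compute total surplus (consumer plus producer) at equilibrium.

Equilibrium: 428 - 4P = -188 + 4P gives P* = 77, Q* = 120.
Demand choke price: P = 107; supply starts at P = 47.
CS = ½(107 − 77)(120) = 1800; PS = ½(77 − 47)(120) = 1800.

Total surplus = 3600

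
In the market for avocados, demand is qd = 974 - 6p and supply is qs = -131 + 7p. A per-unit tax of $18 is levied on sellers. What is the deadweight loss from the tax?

Pre-tax equilibrium: p* = 85, q* = 464.
Tax on sellers shifts supply to qs = -131 + 7(p − 18) = -257 + 7p.
974 - 6p = -257 + 7p gives buyer price pb = 1231/13; sellers receive ps = 1231/13 − 18 = 997/13.
New quantity: q = 974 − 6(1231/13) = 5276/13.
DWL = ½ × 18 × (464 − 5276/13) = 6804/13.

Deadweight loss = 6804/13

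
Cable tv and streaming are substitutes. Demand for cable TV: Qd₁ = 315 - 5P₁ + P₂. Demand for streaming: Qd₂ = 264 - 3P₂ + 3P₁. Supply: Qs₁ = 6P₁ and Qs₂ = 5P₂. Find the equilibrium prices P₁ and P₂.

P₁ = 2784/85, P₂ = 3849/85

Market 1: 315 - 5P₁ + P₂ = 6P₁ → 11P₁ - P₂ = 315.
Market 2: 8P₂ - 3P₁ = 264.
Eliminating P₂: 8×(1) + 1×(2) gives 85P₁ = 2784, so P₁ = 2784/85.
Back-substitute into (2): P₂ = (264 + 3×2784/85) / 8 = 3849/85.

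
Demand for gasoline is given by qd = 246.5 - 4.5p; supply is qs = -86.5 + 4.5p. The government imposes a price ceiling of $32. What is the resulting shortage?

Equilibrium price would be p* = 37, so the ceiling at 32 binds.
At p = 32: qd = 246.5 − 4.5(32) = 102.5, qs = -86.5 + 4.5(32) = 57.5.
Shortage = 102.5 − 57.5 = 45.

Shortage = 45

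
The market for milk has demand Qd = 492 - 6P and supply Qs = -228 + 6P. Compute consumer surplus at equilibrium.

Consumer surplus = 1452

Equilibrium: 492 - 6P = -228 + 6P gives P* = 60, Q* = 132.
Demand choke price (Qd = 0): P = 82.
CS = ½(82 − 60)(132) = 1452.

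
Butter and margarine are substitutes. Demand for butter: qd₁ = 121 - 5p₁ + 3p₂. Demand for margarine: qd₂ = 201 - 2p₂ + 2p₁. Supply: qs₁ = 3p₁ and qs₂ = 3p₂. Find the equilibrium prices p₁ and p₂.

Market 1: 121 - 5p₁ + 3p₂ = 3p₁ → 8p₁ - 3p₂ = 121.
Market 2: 5p₂ - 2p₁ = 201.
Eliminating p₂: 5×(1) + 3×(2) gives 34p₁ = 1208, so p₁ = 604/17.
Back-substitute into (2): p₂ = (201 + 2×604/17) / 5 = 925/17.

p₁ = 604/17, p₂ = 925/17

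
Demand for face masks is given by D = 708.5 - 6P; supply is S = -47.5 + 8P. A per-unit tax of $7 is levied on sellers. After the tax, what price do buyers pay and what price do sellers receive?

Buyers pay $58, sellers receive $51

Pre-tax equilibrium: P* = 54, Q* = 384.5.
Tax on sellers shifts supply to S = -47.5 + 8(P − 7) = -103.5 + 8P.
708.5 - 6P = -103.5 + 8P gives buyer price Pb = 58; sellers receive Ps = 58 − 7 = 51.
New quantity: Q = 708.5 − 6(58) = 360.5.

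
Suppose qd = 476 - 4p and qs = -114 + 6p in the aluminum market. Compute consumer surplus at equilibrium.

Consumer surplus = 7200

Equilibrium: 476 - 4p = -114 + 6p gives p* = 59, q* = 240.
Demand choke price (qd = 0): p = 119.
CS = ½(119 − 59)(240) = 7200.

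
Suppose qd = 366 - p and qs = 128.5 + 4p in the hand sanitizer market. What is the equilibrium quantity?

Set qd = qs: 366 - p = 128.5 + 4p.
237.5 = 5p, so p* = 47.5.
q* = 366 − 1(47.5) = 318.5.

q* = 318.5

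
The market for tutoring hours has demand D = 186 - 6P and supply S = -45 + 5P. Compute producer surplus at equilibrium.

Equilibrium: 186 - 6P = -45 + 5P gives P* = 21, Q* = 60.
Supply starts at P = 9 (where S = 0).
PS = ½(21 − 9)(60) = 360.

Producer surplus = 360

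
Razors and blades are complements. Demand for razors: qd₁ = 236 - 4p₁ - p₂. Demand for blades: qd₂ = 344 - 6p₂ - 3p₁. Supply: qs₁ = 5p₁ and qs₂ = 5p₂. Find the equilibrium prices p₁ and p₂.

p₁ = 563/24, p₂ = 24.875

Market 1: 236 - 4p₁ - p₂ = 5p₁ → 9p₁ + p₂ = 236.
Market 2: 11p₂ + 3p₁ = 344.
Eliminating p₂: 11×(1) − 1×(2) gives 96p₁ = 2252, so p₁ = 563/24.
Back-substitute into (2): p₂ = (344 − 3×563/24) / 11 = 24.875.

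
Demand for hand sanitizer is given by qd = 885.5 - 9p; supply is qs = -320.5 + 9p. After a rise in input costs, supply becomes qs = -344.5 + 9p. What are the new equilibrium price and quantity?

Original equilibrium: p* = 67, q* = 282.5.
New equilibrium: 885.5 - 9p = -344.5 + 9p, so 1230 = 18p and p' = 205/3; q' = 885.5 − 9(205/3) = 270.5.

p' = 205/3, q' = 270.5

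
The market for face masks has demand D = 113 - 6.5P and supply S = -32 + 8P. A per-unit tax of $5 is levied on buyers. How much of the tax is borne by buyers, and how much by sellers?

Buyers bear 80/29, sellers bear 65/29

Pre-tax equilibrium: P* = 10, Q* = 48.
Tax on buyers shifts demand to D = 113 − 6.5(P + 5) = 80.5 - 6.5P.
80.5 - 6.5P = -32 + 8P gives seller price Ps = 225/29; buyers pay Pb = 225/29 + 5 = 370/29.
New quantity: Q = 113 − 6.5(370/29) = 872/29.
Buyer burden = 370/29 − 10 = 80/29; seller burden = 10 − 225/29 = 65/29.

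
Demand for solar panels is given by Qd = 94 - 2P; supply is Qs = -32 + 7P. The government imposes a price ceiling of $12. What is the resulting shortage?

Equilibrium price would be P* = 14, so the ceiling at 12 binds.
At P = 12: Qd = 94 − 2(12) = 70, Qs = -32 + 7(12) = 52.
Shortage = 70 − 52 = 18.

Shortage = 18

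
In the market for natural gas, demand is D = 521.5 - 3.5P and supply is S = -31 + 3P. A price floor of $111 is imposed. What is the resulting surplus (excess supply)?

Surplus = 169

Equilibrium price would be P* = 85, so the floor at 111 binds.
At P = 111: D = 133, S = 302.
Surplus = 302 − 133 = 169.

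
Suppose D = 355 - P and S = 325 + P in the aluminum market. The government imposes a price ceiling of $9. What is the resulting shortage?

Shortage = 12

Equilibrium price would be P* = 15, so the ceiling at 9 binds.
At P = 9: D = 355 − 1(9) = 346, S = 325 + 1(9) = 334.
Shortage = 346 − 334 = 12.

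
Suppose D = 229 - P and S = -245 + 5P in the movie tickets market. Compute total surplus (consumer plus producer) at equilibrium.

Total surplus = 13500

Equilibrium: 229 - P = -245 + 5P gives P* = 79, Q* = 150.
Demand choke price: P = 229; supply starts at P = 49.
CS = ½(229 − 79)(150) = 11250; PS = ½(79 − 49)(150) = 2250.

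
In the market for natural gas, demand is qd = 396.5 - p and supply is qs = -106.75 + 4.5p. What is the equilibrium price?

p* = 91.5

Set qd = qs: 396.5 - p = -106.75 + 4.5p.
503.25 = 5.5p, so p* = 91.5.
q* = 396.5 − 1(91.5) = 305.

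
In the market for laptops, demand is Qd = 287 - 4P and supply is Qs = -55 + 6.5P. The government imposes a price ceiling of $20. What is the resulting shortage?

Shortage = 132

Equilibrium price would be P* = 228/7, so the ceiling at 20 binds.
At P = 20: Qd = 287 − 4(20) = 207, Qs = -55 + 6.5(20) = 75.
Shortage = 207 − 75 = 132.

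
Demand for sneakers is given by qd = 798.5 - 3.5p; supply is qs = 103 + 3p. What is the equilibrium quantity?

Set qd = qs: 798.5 - 3.5p = 103 + 3p.
695.5 = 6.5p, so p* = 107.
q* = 798.5 − 3.5(107) = 424.

q* = 424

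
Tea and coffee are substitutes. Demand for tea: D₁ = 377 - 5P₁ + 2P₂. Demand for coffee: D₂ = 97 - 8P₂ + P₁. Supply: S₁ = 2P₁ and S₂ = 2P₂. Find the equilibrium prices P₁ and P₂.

Market 1: 377 - 5P₁ + 2P₂ = 2P₁ → 7P₁ - 2P₂ = 377.
Market 2: 10P₂ - P₁ = 97.
Eliminating P₂: 10×(1) + 2×(2) gives 68P₁ = 3964, so P₁ = 991/17.
Back-substitute into (2): P₂ = (97 + 1×991/17) / 10 = 264/17.

P₁ = 991/17, P₂ = 264/17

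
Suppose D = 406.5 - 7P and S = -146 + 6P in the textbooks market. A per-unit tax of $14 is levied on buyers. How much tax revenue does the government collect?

Pre-tax equilibrium: P* = 42.5, Q* = 109.
Tax on buyers shifts demand to D = 406.5 − 7(P + 14) = 308.5 - 7P.
308.5 - 7P = -146 + 6P gives seller price Ps = 909/26; buyers pay Pb = 909/26 + 14 = 1273/26.
New quantity: Q = 406.5 − 7(1273/26) = 829/13.
Revenue = 14 × 829/13 = 11606/13.

Tax revenue = 11606/13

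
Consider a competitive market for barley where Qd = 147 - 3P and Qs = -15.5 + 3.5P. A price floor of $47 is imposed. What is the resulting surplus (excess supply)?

Surplus = 143

Equilibrium price would be P* = 25, so the floor at 47 binds.
At P = 47: Qd = 6, Qs = 149.
Surplus = 149 − 6 = 143.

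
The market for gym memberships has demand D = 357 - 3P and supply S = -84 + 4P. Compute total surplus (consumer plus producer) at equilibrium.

Total surplus = 8232

Equilibrium: 357 - 3P = -84 + 4P gives P* = 63, Q* = 168.
Demand choke price: P = 119; supply starts at P = 21.
CS = ½(119 − 63)(168) = 4704; PS = ½(63 − 21)(168) = 3528.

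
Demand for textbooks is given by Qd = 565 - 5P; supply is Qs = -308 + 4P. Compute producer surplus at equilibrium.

Producer surplus = 800

Equilibrium: 565 - 5P = -308 + 4P gives P* = 97, Q* = 80.
Supply starts at P = 77 (where Qs = 0).
PS = ½(97 − 77)(80) = 800.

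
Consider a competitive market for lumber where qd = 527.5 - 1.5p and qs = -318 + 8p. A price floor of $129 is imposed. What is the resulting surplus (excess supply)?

Equilibrium price would be p* = 89, so the floor at 129 binds.
At p = 129: qd = 334, qs = 714.
Surplus = 714 − 334 = 380.

Surplus = 380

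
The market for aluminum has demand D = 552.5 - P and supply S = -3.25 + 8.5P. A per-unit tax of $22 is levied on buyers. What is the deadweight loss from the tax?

Deadweight loss = 4114/19

Pre-tax equilibrium: P* = 58.5, Q* = 494.
Tax on buyers shifts demand to D = 552.5 − 1(P + 22) = 530.5 - P.
530.5 - P = -3.25 + 8.5P gives seller price Ps = 2135/38; buyers pay Pb = 2135/38 + 22 = 2971/38.
New quantity: Q = 552.5 − 1(2971/38) = 9012/19.
DWL = ½ × 22 × (494 − 9012/19) = 4114/19.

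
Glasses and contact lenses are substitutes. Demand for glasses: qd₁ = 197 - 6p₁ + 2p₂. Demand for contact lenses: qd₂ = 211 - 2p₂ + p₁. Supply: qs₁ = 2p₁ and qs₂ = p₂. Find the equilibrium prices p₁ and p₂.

Market 1: 197 - 6p₁ + 2p₂ = 2p₁ → 8p₁ - 2p₂ = 197.
Market 2: 3p₂ - p₁ = 211.
Eliminating p₂: 3×(1) + 2×(2) gives 22p₁ = 1013, so p₁ = 1013/22.
Back-substitute into (2): p₂ = (211 + 1×1013/22) / 3 = 1885/22.

p₁ = 1013/22, p₂ = 1885/22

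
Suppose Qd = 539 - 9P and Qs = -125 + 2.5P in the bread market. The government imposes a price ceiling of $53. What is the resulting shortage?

Equilibrium price would be P* = 1328/23, so the ceiling at 53 binds.
At P = 53: Qd = 539 − 9(53) = 62, Qs = -125 + 2.5(53) = 7.5.
Shortage = 62 − 7.5 = 54.5.

Shortage = 54.5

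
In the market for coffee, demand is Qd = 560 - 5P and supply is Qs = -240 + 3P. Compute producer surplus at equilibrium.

Producer surplus = 600

Equilibrium: 560 - 5P = -240 + 3P gives P* = 100, Q* = 60.
Supply starts at P = 80 (where Qs = 0).
PS = ½(100 − 80)(60) = 600.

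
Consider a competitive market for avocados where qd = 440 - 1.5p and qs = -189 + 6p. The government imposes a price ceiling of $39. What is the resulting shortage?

Equilibrium price would be p* = 1258/15, so the ceiling at 39 binds.
At p = 39: qd = 440 − 1.5(39) = 381.5, qs = -189 + 6(39) = 45.
Shortage = 381.5 − 45 = 336.5.

Shortage = 336.5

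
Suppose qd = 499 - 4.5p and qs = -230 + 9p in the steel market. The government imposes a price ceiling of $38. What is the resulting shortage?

Equilibrium price would be p* = 54, so the ceiling at 38 binds.
At p = 38: qd = 499 − 4.5(38) = 328, qs = -230 + 9(38) = 112.
Shortage = 328 − 112 = 216.

Shortage = 216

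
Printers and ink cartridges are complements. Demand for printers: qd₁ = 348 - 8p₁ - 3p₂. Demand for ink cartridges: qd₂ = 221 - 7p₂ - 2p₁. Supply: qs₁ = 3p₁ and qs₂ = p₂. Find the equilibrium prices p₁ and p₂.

Market 1: 348 - 8p₁ - 3p₂ = 3p₁ → 11p₁ + 3p₂ = 348.
Market 2: 8p₂ + 2p₁ = 221.
Eliminating p₂: 8×(1) − 3×(2) gives 82p₁ = 2121, so p₁ = 2121/82.
Back-substitute into (2): p₂ = (221 − 2×2121/82) / 8 = 1735/82.

p₁ = 2121/82, p₂ = 1735/82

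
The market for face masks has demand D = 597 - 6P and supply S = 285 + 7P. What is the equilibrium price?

Set D = S: 597 - 6P = 285 + 7P.
312 = 13P, so P* = 24.
Q* = 597 − 6(24) = 453.

P* = 24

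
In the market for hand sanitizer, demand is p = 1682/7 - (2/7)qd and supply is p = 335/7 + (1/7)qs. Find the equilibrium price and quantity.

p* = 112, q* = 449

Set the two price expressions equal: 1682/7 - (2/7)q = 335/7 + (1/7)q.
1347/7 = (3/7)q, so q* = 449.
p* = 1682/7 − (2/7)(449) = 112.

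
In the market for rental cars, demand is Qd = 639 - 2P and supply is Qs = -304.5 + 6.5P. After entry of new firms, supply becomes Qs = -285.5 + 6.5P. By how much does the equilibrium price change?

Original equilibrium: P* = 111, Q* = 417.
New equilibrium: 639 - 2P = -285.5 + 6.5P, so 924.5 = 8.5P and P' = 1849/17; Q' = 639 − 2(1849/17) = 7165/17.
Change in price: 1849/17 − 111 = -38/17.

ΔP = -38/17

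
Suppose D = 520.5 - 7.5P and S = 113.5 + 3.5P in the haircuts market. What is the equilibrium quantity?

Set D = S: 520.5 - 7.5P = 113.5 + 3.5P.
407 = 11P, so P* = 37.
Q* = 520.5 − 7.5(37) = 243.

Q* = 243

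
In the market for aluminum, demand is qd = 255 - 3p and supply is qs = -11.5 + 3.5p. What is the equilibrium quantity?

Set qd = qs: 255 - 3p = -11.5 + 3.5p.
266.5 = 6.5p, so p* = 41.
q* = 255 − 3(41) = 132.

q* = 132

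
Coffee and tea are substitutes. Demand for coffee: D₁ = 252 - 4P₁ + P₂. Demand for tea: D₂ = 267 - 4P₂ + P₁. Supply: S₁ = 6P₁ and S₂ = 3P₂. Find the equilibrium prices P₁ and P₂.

P₁ = 677/23, P₂ = 974/23

Market 1: 252 - 4P₁ + P₂ = 6P₁ → 10P₁ - P₂ = 252.
Market 2: 7P₂ - P₁ = 267.
Eliminating P₂: 7×(1) + 1×(2) gives 69P₁ = 2031, so P₁ = 677/23.
Back-substitute into (2): P₂ = (267 + 1×677/23) / 7 = 974/23.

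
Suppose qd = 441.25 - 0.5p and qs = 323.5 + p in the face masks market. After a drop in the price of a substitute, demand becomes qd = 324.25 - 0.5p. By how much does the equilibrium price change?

Δp = -78

Original equilibrium: p* = 78.5, q* = 402.
New equilibrium: 324.25 - 0.5p = 323.5 + p, so 0.75 = 1.5p and p' = 0.5; q' = 324.25 − 0.5(0.5) = 324.
Change in price: 0.5 − 78.5 = -78.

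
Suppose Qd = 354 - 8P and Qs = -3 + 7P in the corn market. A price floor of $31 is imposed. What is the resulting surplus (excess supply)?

Equilibrium price would be P* = 23.8, so the floor at 31 binds.
At P = 31: Qd = 106, Qs = 214.
Surplus = 214 − 106 = 108.

Surplus = 108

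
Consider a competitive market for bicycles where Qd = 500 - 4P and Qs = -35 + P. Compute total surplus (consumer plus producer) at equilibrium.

Equilibrium: 500 - 4P = -35 + P gives P* = 107, Q* = 72.
Demand choke price: P = 125; supply starts at P = 35.
CS = ½(125 − 107)(72) = 648; PS = ½(107 − 35)(72) = 2592.

Total surplus = 3240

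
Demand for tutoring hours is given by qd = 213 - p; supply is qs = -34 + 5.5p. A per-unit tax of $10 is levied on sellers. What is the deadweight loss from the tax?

Pre-tax equilibrium: p* = 38, q* = 175.
Tax on sellers shifts supply to qs = -34 + 5.5(p − 10) = -89 + 5.5p.
213 - p = -89 + 5.5p gives buyer price pb = 604/13; sellers receive ps = 604/13 − 10 = 474/13.
New quantity: q = 213 − 1(604/13) = 2165/13.
DWL = ½ × 10 × (175 − 2165/13) = 550/13.

Deadweight loss = 550/13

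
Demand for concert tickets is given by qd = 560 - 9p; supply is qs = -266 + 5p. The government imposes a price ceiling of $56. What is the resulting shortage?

Shortage = 42

Equilibrium price would be p* = 59, so the ceiling at 56 binds.
At p = 56: qd = 560 − 9(56) = 56, qs = -266 + 5(56) = 14.
Shortage = 56 − 14 = 42.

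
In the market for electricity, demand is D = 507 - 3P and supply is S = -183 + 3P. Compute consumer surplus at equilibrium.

Equilibrium: 507 - 3P = -183 + 3P gives P* = 115, Q* = 162.
Demand choke price (D = 0): P = 169.
CS = ½(169 − 115)(162) = 4374.

Consumer surplus = 4374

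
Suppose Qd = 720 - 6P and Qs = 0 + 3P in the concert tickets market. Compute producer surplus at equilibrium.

Equilibrium: 720 - 6P = 0 + 3P gives P* = 80, Q* = 240.
Supply starts at P = 0 (where Qs = 0).
PS = ½(80 − 0)(240) = 9600.

Producer surplus = 9600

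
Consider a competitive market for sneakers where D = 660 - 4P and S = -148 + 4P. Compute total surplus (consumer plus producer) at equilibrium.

Total surplus = 16384

Equilibrium: 660 - 4P = -148 + 4P gives P* = 101, Q* = 256.
Demand choke price: P = 165; supply starts at P = 37.
CS = ½(165 − 101)(256) = 8192; PS = ½(101 − 37)(256) = 8192.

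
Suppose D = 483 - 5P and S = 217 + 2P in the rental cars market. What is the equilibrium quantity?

Set D = S: 483 - 5P = 217 + 2P.
266 = 7P, so P* = 38.
Q* = 483 − 5(38) = 293.

Q* = 293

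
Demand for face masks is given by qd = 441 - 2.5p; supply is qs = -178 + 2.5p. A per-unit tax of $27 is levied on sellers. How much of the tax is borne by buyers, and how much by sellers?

Buyers bear $13.5, sellers bear $13.5

Pre-tax equilibrium: p* = 123.8, q* = 131.5.
Tax on sellers shifts supply to qs = -178 + 2.5(p − 27) = -245.5 + 2.5p.
441 - 2.5p = -245.5 + 2.5p gives buyer price pb = 137.3; sellers receive ps = 137.3 − 27 = 110.3.
New quantity: q = 441 − 2.5(137.3) = 97.75.
Buyer burden = 137.3 − 123.8 = 13.5; seller burden = 123.8 − 110.3 = 13.5.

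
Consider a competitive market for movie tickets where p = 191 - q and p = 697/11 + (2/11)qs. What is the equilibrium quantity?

q* = 108

Set the two price expressions equal: 191 - q = 697/11 + (2/11)q.
1404/11 = (13/11)q, so q* = 108.
p* = 191 − (1)(108) = 83.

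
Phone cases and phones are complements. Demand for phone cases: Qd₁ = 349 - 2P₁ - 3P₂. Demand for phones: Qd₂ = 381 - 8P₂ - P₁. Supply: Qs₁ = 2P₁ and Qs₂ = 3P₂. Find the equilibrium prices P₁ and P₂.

Market 1: 349 - 2P₁ - 3P₂ = 2P₁ → 4P₁ + 3P₂ = 349.
Market 2: 11P₂ + P₁ = 381.
Eliminating P₂: 11×(1) − 3×(2) gives 41P₁ = 2696, so P₁ = 2696/41.
Back-substitute into (2): P₂ = (381 − 1×2696/41) / 11 = 1175/41.

P₁ = 2696/41, P₂ = 1175/41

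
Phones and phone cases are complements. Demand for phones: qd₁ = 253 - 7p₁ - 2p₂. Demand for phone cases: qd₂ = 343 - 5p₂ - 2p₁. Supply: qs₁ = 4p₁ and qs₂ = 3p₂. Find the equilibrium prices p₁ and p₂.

p₁ = 223/14, p₂ = 1089/28

Market 1: 253 - 7p₁ - 2p₂ = 4p₁ → 11p₁ + 2p₂ = 253.
Market 2: 8p₂ + 2p₁ = 343.
Eliminating p₂: 8×(1) − 2×(2) gives 84p₁ = 1338, so p₁ = 223/14.
Back-substitute into (2): p₂ = (343 − 2×223/14) / 8 = 1089/28.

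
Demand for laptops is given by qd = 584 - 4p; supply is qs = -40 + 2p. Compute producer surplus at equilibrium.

Producer surplus = 7056

Equilibrium: 584 - 4p = -40 + 2p gives p* = 104, q* = 168.
Supply starts at p = 20 (where qs = 0).
PS = ½(104 − 20)(168) = 7056.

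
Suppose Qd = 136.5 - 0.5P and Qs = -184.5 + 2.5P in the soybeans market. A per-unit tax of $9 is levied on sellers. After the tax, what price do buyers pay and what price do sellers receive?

Pre-tax equilibrium: P* = 107, Q* = 83.
Tax on sellers shifts supply to Qs = -184.5 + 2.5(P − 9) = -207 + 2.5P.
136.5 - 0.5P = -207 + 2.5P gives buyer price Pb = 114.5; sellers receive Ps = 114.5 − 9 = 105.5.
New quantity: Q = 136.5 − 0.5(114.5) = 79.25.

Buyers pay $114.5, sellers receive $105.5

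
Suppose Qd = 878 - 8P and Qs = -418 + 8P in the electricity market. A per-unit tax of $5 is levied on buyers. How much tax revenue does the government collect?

Pre-tax equilibrium: P* = 81, Q* = 230.
Tax on buyers shifts demand to Qd = 878 − 8(P + 5) = 838 - 8P.
838 - 8P = -418 + 8P gives seller price Ps = 78.5; buyers pay Pb = 78.5 + 5 = 83.5.
New quantity: Q = 878 − 8(83.5) = 210.
Revenue = 5 × 210 = 1050.

Tax revenue = 1050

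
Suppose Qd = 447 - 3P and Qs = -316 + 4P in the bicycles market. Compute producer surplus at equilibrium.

Equilibrium: 447 - 3P = -316 + 4P gives P* = 109, Q* = 120.
Supply starts at P = 79 (where Qs = 0).
PS = ½(109 − 79)(120) = 1800.

Producer surplus = 1800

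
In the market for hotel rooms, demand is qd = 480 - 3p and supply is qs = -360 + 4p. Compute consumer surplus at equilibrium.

Consumer surplus = 2400

Equilibrium: 480 - 3p = -360 + 4p gives p* = 120, q* = 120.
Demand choke price (qd = 0): p = 160.
CS = ½(160 − 120)(120) = 2400.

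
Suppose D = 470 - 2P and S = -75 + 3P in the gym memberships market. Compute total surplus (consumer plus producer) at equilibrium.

Total surplus = 26460

Equilibrium: 470 - 2P = -75 + 3P gives P* = 109, Q* = 252.
Demand choke price: P = 235; supply starts at P = 25.
CS = ½(235 − 109)(252) = 15876; PS = ½(109 − 25)(252) = 10584.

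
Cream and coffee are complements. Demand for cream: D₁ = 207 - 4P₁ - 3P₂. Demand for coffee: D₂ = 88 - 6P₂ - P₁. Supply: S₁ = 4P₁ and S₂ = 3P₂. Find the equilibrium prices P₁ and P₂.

P₁ = 533/23, P₂ = 497/69

Market 1: 207 - 4P₁ - 3P₂ = 4P₁ → 8P₁ + 3P₂ = 207.
Market 2: 9P₂ + P₁ = 88.
Eliminating P₂: 9×(1) − 3×(2) gives 69P₁ = 1599, so P₁ = 533/23.
Back-substitute into (2): P₂ = (88 − 1×533/23) / 9 = 497/69.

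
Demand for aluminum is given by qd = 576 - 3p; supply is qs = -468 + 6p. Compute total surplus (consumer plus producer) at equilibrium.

Total surplus = 12996

Equilibrium: 576 - 3p = -468 + 6p gives p* = 116, q* = 228.
Demand choke price: p = 192; supply starts at p = 78.
CS = ½(192 − 116)(228) = 8664; PS = ½(116 − 78)(228) = 4332.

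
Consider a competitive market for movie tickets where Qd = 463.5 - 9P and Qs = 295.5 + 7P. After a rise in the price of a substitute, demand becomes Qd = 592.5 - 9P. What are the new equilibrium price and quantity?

P' = 18.5625, Q' = 425.4375

Original equilibrium: P* = 10.5, Q* = 369.
New equilibrium: 592.5 - 9P = 295.5 + 7P, so 297 = 16P and P' = 18.5625; Q' = 592.5 − 9(18.5625) = 425.4375.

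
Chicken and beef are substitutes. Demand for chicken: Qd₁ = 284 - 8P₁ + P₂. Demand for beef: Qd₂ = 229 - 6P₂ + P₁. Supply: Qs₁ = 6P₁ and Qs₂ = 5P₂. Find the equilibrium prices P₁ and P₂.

P₁ = 3353/153, P₂ = 3490/153

Market 1: 284 - 8P₁ + P₂ = 6P₁ → 14P₁ - P₂ = 284.
Market 2: 11P₂ - P₁ = 229.
Eliminating P₂: 11×(1) + 1×(2) gives 153P₁ = 3353, so P₁ = 3353/153.
Back-substitute into (2): P₂ = (229 + 1×3353/153) / 11 = 3490/153.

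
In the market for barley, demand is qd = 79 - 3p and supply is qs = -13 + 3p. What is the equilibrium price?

p* = 46/3

Set qd = qs: 79 - 3p = -13 + 3p.
92 = 6p, so p* = 46/3.
q* = 79 − 3(46/3) = 33.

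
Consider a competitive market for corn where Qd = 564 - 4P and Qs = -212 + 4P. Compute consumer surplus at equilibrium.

Equilibrium: 564 - 4P = -212 + 4P gives P* = 97, Q* = 176.
Demand choke price (Qd = 0): P = 141.
CS = ½(141 − 97)(176) = 3872.

Consumer surplus = 3872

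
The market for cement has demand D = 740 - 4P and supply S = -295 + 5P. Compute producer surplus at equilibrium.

Equilibrium: 740 - 4P = -295 + 5P gives P* = 115, Q* = 280.
Supply starts at P = 59 (where S = 0).
PS = ½(115 − 59)(280) = 7840.

Producer surplus = 7840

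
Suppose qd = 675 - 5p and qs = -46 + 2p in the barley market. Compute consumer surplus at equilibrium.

Equilibrium: 675 - 5p = -46 + 2p gives p* = 103, q* = 160.
Demand choke price (qd = 0): p = 135.
CS = ½(135 − 103)(160) = 2560.

Consumer surplus = 2560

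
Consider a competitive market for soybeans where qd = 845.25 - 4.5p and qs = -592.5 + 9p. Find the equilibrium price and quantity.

Set qd = qs: 845.25 - 4.5p = -592.5 + 9p.
1437.75 = 13.5p, so p* = 106.5.
q* = 845.25 − 4.5(106.5) = 366.

p* = 106.5, q* = 366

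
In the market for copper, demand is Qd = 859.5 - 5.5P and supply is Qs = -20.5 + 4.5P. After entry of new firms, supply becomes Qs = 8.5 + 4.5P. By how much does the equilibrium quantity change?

ΔQ = 15.95

Original equilibrium: P* = 88, Q* = 375.5.
New equilibrium: 859.5 - 5.5P = 8.5 + 4.5P, so 851 = 10P and P' = 85.1; Q' = 859.5 − 5.5(85.1) = 391.45.
Change in quantity: 391.45 − 375.5 = 15.95.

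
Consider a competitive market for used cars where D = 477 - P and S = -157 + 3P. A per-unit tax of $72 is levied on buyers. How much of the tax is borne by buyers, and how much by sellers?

Pre-tax equilibrium: P* = 158.5, Q* = 318.5.
Tax on buyers shifts demand to D = 477 − 1(P + 72) = 405 - P.
405 - P = -157 + 3P gives seller price Ps = 140.5; buyers pay Pb = 140.5 + 72 = 212.5.
New quantity: Q = 477 − 1(212.5) = 264.5.
Buyer burden = 212.5 − 158.5 = 54; seller burden = 158.5 − 140.5 = 18.

Buyers bear $54, sellers bear $18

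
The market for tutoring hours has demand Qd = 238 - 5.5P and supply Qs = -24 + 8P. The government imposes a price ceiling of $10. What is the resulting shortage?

Shortage = 127

Equilibrium price would be P* = 524/27, so the ceiling at 10 binds.
At P = 10: Qd = 238 − 5.5(10) = 183, Qs = -24 + 8(10) = 56.
Shortage = 183 − 56 = 127.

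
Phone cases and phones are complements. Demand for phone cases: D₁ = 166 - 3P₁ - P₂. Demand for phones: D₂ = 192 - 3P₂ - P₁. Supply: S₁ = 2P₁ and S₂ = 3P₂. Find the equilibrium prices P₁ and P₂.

P₁ = 804/29, P₂ = 794/29

Market 1: 166 - 3P₁ - P₂ = 2P₁ → 5P₁ + P₂ = 166.
Market 2: 6P₂ + P₁ = 192.
Eliminating P₂: 6×(1) − 1×(2) gives 29P₁ = 804, so P₁ = 804/29.
Back-substitute into (2): P₂ = (192 − 1×804/29) / 6 = 794/29.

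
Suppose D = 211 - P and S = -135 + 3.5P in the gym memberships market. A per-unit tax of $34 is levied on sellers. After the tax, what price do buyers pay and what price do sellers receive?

Buyers pay 310/3, sellers receive 208/3

Pre-tax equilibrium: P* = 692/9, Q* = 1207/9.
Tax on sellers shifts supply to S = -135 + 3.5(P − 34) = -254 + 3.5P.
211 - P = -254 + 3.5P gives buyer price Pb = 310/3; sellers receive Ps = 310/3 − 34 = 208/3.
New quantity: Q = 211 − 1(310/3) = 323/3.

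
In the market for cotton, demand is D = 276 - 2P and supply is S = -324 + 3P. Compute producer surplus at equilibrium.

Equilibrium: 276 - 2P = -324 + 3P gives P* = 120, Q* = 36.
Supply starts at P = 108 (where S = 0).
PS = ½(120 − 108)(36) = 216.

Producer surplus = 216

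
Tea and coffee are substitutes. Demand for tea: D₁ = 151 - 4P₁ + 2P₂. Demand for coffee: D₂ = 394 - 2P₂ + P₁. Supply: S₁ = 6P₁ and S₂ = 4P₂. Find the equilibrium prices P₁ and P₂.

Market 1: 151 - 4P₁ + 2P₂ = 6P₁ → 10P₁ - 2P₂ = 151.
Market 2: 6P₂ - P₁ = 394.
Eliminating P₂: 6×(1) + 2×(2) gives 58P₁ = 1694, so P₁ = 847/29.
Back-substitute into (2): P₂ = (394 + 1×847/29) / 6 = 4091/58.

P₁ = 847/29, P₂ = 4091/58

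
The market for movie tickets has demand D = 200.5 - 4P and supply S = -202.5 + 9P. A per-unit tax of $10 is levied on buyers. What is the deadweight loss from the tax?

Pre-tax equilibrium: P* = 31, Q* = 76.5.
Tax on buyers shifts demand to D = 200.5 − 4(P + 10) = 160.5 - 4P.
160.5 - 4P = -202.5 + 9P gives seller price Ps = 363/13; buyers pay Pb = 363/13 + 10 = 493/13.
New quantity: Q = 200.5 − 4(493/13) = 1269/26.
DWL = ½ × 10 × (76.5 − 1269/26) = 1800/13.

Deadweight loss = 1800/13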